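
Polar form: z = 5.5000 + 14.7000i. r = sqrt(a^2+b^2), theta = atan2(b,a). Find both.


r = sqrt(30.25+216.09) = sqrt(246.34) = 15.6952
theta = atan2(14.7, 5.5) = 69.4867 degrees

r = 15.6952, theta = 69.4867 degrees


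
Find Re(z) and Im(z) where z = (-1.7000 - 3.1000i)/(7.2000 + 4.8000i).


Multiply by conjugate: (-1.7000 - 3.1000i)(7.2000 - 4.8000i) / (7.2^2 + 4.8^2)
Numerator real = -1.7*7.2 - (3.1)*4.8 = -27.12
Numerator imag = -3.1*7.2 - (-1.7)*4.8 = -14.16
Denominator = 74.88
Re(z) = -27.12/74.88 = -0.3622
Im(z) = -14.16/74.88 = -0.1891

Re(z) = -0.3622, Im(z) = -0.1891


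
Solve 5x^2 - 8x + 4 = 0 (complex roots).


disc = (-8)^2 - 4*5*4 = 64 - 80 = -16
sqrt(|disc|) = sqrt(16) = 4.0000
Real part = 8/(2*5) = 0.8000
Imag part = 4.0000/(2*5) = 0.4000

0.8000 ± 0.4000i


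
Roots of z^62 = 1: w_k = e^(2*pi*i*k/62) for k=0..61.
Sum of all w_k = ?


The sum of all 62th roots of unity is 0.
Geometric series: (1 - w^62)/(1 - w) = (1-1)/(1-w) = 0 since w^62 = 1, w ≠ 1.
Alternatively: coefficient of z^61 in z^62 - 1 is 0.

0


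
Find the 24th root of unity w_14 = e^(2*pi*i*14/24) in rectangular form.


Angle = 360*14/24 = 210°
a = cos(210°) = -0.8660
b = sin(210°) = -0.5000

-0.8660 - 0.5000i


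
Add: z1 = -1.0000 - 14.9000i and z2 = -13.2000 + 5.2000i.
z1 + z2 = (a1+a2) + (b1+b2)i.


Real: -1 - 13.2 = -14.2
Imag: -14.9 + 5.2 = -9.7

-14.2000 - 9.7000i


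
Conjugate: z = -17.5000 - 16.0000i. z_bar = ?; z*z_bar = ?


z_bar = -17.5000 + 16.0000i
z*z_bar = (-17.5)^2 + (-16)^2 = 306.25 + 256 = 562.25

z_bar = -17.5000 + 16.0000i, z*z_bar = 562.25


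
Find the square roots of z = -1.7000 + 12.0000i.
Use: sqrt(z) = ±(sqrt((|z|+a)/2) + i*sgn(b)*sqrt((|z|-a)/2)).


|z| = sqrt(2.89+144) = 12.1198
sqrt((|z|+a)/2) = sqrt((12.1198+(-1.7))/2) = sqrt(5.2099) = 2.2825
sqrt((|z|-a)/2) = sqrt((12.1198-(-1.7))/2) = sqrt(6.9099) = 2.6287

±(2.2825 + 2.6287i) i.e. 2.2825 + 2.6287i and -2.2825 - 2.6287i


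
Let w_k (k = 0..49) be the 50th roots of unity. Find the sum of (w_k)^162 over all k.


The roots are w_k = w^k with w = e^(2*pi*i/50), and (w^k)^162 = (w^162)^k.
So S = 1 + u + u^2 + ... + u^(49) with u = w^162.
162 = 3*50 + 12, so 162 is not a multiple of 50: u = (w^50)^3 * w^12 = w^12 ≠ 1 (w is a primitive 50th root), while u^50 = (w^50)^162 = 1.
Geometric series: S = (1 - u^50)/(1 - u) = (1 - 1)/(1 - u) = 0

S = 0


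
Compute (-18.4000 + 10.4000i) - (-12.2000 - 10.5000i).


Real: -18.4 + 12.2 = -6.2
Imag: 10.4 + 10.5 = 20.9

-6.2000 + 20.9000i


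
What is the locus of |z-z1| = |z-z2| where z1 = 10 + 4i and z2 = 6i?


Equal distances means the locus is the perpendicular bisector of z1 and z2.
Midpoint = ((10+0)/2, (4+6)/2) = (5.0000, 5.0000)

Perpendicular bisector through (5.0000, 5.0000)


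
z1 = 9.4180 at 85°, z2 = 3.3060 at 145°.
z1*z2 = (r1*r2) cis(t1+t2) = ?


r = 9.4180 * 3.3060 = 31.1359
theta = 85° + 145° = 230° = 230° (mod 360)

31.1359 cis(230°)


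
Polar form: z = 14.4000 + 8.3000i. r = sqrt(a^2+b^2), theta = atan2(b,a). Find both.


r = sqrt(207.36+68.89) = sqrt(276.25) = 16.6208
theta = atan2(8.3, 14.4) = 29.9587 degrees

r = 16.6208, theta = 29.9587 degrees


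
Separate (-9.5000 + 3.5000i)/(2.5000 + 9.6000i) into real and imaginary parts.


Multiply by conjugate: (-9.5000 + 3.5000i)(2.5000 - 9.6000i) / (2.5^2 + 9.6^2)
Numerator real = -9.5*2.5 + 3.5*9.6 = 9.85
Numerator imag = 3.5*2.5 - (-9.5)*9.6 = 99.95
Denominator = 98.41
Re(z) = 9.85/98.41 = 0.1001
Im(z) = 99.95/98.41 = 1.0156

Re(z) = 0.1001, Im(z) = 1.0156


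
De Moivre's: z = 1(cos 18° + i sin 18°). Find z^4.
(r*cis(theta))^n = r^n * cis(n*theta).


r^4 = 1^4 = 1
n*theta = 4*18° = 72° = 72° (mod 360)
a = 1*cos(72°) = 0.3090
b = 1*sin(72°) = 0.9511

1 cis(72°) = 0.3090 + 0.9511i


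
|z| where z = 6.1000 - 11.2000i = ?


|z| = sqrt(6.1^2 + (-11.2)^2) = sqrt(37.21 + 125.44) = sqrt(162.65) = 12.7534

|z| = 12.7534


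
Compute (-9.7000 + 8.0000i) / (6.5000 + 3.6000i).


Conjugate of z2 = 6.5000 - 3.6000i
Numerator: (-9.7000 + 8.0000i)(6.5000 - 3.6000i) = -34.2500 + 86.9200i
Denominator: 6.5^2 + 3.6^2 = 55.21
Result = (-34.2500 + 86.9200i)/55.21

-0.6204 + 1.5744i


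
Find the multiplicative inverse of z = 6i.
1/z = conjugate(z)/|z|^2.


|z|^2 = 0+36 = 36
1/z = (0 - 6i)/36

1/z = 0 - 0.1667i


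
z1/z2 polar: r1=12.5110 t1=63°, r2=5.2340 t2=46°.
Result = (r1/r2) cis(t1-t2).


r = 12.5110 / 5.2340 = 2.3903
theta = 63° - 46° = 17° = 17° (mod 360)

2.3903 cis(17°)


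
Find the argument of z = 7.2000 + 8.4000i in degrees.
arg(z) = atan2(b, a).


Re = 7.2, Im = 8.4
arg = atan2(8.4, 7.2) = 49.3987 degrees

arg(z) = 49.3987 degrees


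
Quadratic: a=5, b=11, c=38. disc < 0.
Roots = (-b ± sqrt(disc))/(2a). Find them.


disc = 11^2 - 4*5*38 = 121 - 760 = -639
sqrt(|disc|) = sqrt(639) = 25.2784
Real part = -11/(2*5) = -1.1000
Imag part = 25.2784/(2*5) = 2.5278

-1.1000 ± 2.5278i


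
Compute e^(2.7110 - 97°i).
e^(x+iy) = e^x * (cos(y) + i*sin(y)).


e^2.7110 = 15.0443
cos(-97°) = -0.12187
sin(-97°) = -0.99255
Real = 15.0443*(-0.12187) = -1.8334
Imag = 15.0443*(-0.99255) = -14.9322

-1.8334 - 14.9322i


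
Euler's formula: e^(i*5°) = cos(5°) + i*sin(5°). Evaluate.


cos(5°) = 0.9962
sin(5°) = 0.0872

e^(i*5°) = 0.9962 + 0.0872i


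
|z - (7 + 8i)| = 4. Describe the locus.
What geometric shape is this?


|z - z0| = r is a circle with center z0 and radius r.
Center = (7, 8), radius = 4

Circle with center (7, 8) and radius 4


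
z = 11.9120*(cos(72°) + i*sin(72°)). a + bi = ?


a = 11.9120*cos(72°) = 11.9120*0.30902 = 3.6810
b = 11.9120*sin(72°) = 11.9120*0.95106 = 11.3290

3.6810 + 11.3290i


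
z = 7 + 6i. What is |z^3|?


|z| = sqrt(49+36) = sqrt(85) = 9.2195
|z^3| = |z|^3 = (sqrt(85))^3 = 85*sqrt(85)

|z^3| = 85*sqrt(85) ≈ 783.6613


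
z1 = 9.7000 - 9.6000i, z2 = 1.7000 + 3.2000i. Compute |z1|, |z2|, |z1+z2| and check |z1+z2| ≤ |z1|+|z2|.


|z1| = sqrt(9.7^2 + (-9.6)^2) = sqrt(186.25) = 13.6473
|z2| = sqrt(1.7^2 + 3.2^2) = sqrt(13.13) = 3.6235
z1+z2 = 11.4000 - 6.4000i
|z1+z2| = sqrt(170.92) = 13.0736
|z1|+|z2| = 13.6473 + 3.6235 = 17.2708

|z1+z2| = 13.0736 ≤ |z1|+|z2| = 17.2708 (verified)


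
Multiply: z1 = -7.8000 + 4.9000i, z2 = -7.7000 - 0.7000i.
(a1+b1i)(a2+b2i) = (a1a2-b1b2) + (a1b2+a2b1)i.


Real = -7.8*(-7.7) - 4.9*(-0.7) = 60.06 - (-3.43) = 63.49
Imag = -7.8*(-0.7) - (7.7)*4.9 = 5.46 - (37.73) = -32.27

63.4900 - 32.2700i


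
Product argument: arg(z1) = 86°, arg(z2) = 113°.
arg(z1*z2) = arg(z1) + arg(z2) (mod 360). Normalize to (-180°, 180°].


arg(z1*z2) = 86° + 113° = 199°
Normalized to (-180°, 180°]: -161°

-161°


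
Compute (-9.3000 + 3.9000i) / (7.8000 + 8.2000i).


Conjugate of z2 = 7.8000 - 8.2000i
Numerator: (-9.3000 + 3.9000i)(7.8000 - 8.2000i) = -40.5600 + 106.6800i
Denominator: 7.8^2 + 8.2^2 = 128.08
Result = (-40.5600 + 106.6800i)/128.08

-0.3167 + 0.8329i


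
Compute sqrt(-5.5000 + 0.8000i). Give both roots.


|z| = sqrt(30.25+0.64) = 5.5579
sqrt((|z|+a)/2) = sqrt((5.5579+(-5.5))/2) = sqrt(0.0289) = 0.1701
sqrt((|z|-a)/2) = sqrt((5.5579-(-5.5))/2) = sqrt(5.5289) = 2.3514

±(0.1701 + 2.3514i) i.e. 0.1701 + 2.3514i and -0.1701 - 2.3514i


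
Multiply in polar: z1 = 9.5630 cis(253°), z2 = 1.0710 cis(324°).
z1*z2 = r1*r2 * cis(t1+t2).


r = 9.5630 * 1.0710 = 10.2420
theta = 253° + 324° = 577° = 217° (mod 360)

10.2420 cis(217°)


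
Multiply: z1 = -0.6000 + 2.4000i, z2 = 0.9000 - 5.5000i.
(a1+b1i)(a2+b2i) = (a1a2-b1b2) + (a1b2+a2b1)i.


Real = -0.6*0.9 - 2.4*(-5.5) = -0.54 - (-13.2) = 12.66
Imag = -0.6*(-5.5) + 0.9*2.4 = 3.3 + 2.16 = 5.46

12.6600 + 5.4600i


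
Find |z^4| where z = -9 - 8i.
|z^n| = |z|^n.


|z| = sqrt(81+64) = sqrt(145) = 12.0416
|z^4| = |z|^4 = (sqrt(145))^4 = 145^2 = 21025

|z^4| = 21025


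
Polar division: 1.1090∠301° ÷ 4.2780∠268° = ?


r = 1.1090 / 4.2780 = 0.2592
theta = 301° - 268° = 33° = 33° (mod 360)

0.2592 cis(33°)


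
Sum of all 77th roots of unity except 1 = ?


With w = e^(2*pi*i/77), all 77 of the 77th roots of unity w^0 = 1, w, ..., w^(76) sum to 0: 1 + w + ... + w^(76) = (1 - w^77)/(1 - w) = 0 since w^77 = 1, w ≠ 1.
Removing the root 1: w + w^2 + ... + w^(76) = 0 - 1 = -1

Sum = -1


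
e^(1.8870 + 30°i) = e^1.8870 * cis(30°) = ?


e^1.8870 = 6.5995
cos(30°) = 0.86603
sin(30°) = 0.5
Real = 6.5995*0.86603 = 5.7154
Imag = 6.5995*0.5 = 3.2998

5.7154 + 3.2998i


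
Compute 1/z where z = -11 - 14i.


|z|^2 = 121+196 = 317
1/z = (-11 + 14i)/317

1/z = -0.0347 + 0.0442i


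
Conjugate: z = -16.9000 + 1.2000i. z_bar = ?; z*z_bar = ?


z_bar = -16.9000 - 1.2000i
z*z_bar = (-16.9)^2 + 1.2^2 = 285.61 + 1.44 = 287.05

z_bar = -16.9000 - 1.2000i, z*z_bar = 287.05


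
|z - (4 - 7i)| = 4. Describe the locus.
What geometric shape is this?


|z - z0| = r is a circle with center z0 and radius r.
Center = (4, -7), radius = 4

Circle with center (4, -7) and radius 4


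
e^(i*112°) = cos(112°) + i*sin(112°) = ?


cos(112°) = -0.3746
sin(112°) = 0.9272

e^(i*112°) = -0.3746 + 0.9272i


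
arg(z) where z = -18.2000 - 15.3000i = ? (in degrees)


Re = -18.2, Im = -15.3
arg = atan2(-15.3, -18.2) = -139.9476 degrees

arg(z) = -139.9476 degrees


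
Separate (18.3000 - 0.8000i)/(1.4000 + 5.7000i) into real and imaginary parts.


Multiply by conjugate: (18.3000 - 0.8000i)(1.4000 - 5.7000i) / (1.4^2 + 5.7^2)
Numerator real = 18.3*1.4 - (0.8)*5.7 = 21.06
Numerator imag = -0.8*1.4 - 18.3*5.7 = -105.43
Denominator = 34.45
Re(z) = 21.06/34.45 = 0.6113
Im(z) = -105.43/34.45 = -3.0604

Re(z) = 0.6113, Im(z) = -3.0604


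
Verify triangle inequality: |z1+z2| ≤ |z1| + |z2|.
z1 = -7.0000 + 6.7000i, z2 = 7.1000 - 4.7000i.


|z1| = sqrt((-7)^2 + 6.7^2) = sqrt(93.89) = 9.6897
|z2| = sqrt(7.1^2 + (-4.7)^2) = sqrt(72.5) = 8.5147
z1+z2 = 0.1000 + 2.0000i
|z1+z2| = sqrt(4.01) = 2.0025
|z1|+|z2| = 9.6897 + 8.5147 = 18.2044

|z1+z2| = 2.0025 ≤ |z1|+|z2| = 18.2044 (verified)


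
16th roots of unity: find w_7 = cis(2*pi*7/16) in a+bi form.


Angle = 360*7/16 = 157.5°
a = cos(157.5°) = -0.9239
b = sin(157.5°) = 0.3827

-0.9239 + 0.3827i


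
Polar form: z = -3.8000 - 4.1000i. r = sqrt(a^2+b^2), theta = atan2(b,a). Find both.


r = sqrt(14.44+16.81) = sqrt(31.25) = 5.5902
theta = atan2(-4.1, -3.8) = -132.8253 degrees

r = 5.5902, theta = -132.8253 degrees


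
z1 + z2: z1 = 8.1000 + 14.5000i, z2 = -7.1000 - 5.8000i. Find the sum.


Real: 8.1 - 7.1 = 1
Imag: 14.5 - 5.8 = 8.7

1.0000 + 8.7000i


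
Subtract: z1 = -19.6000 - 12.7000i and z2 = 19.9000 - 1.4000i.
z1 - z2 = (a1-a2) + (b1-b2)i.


Real: -19.6 - 19.9 = -39.5
Imag: -12.7 + 1.4 = -11.3

-39.5000 - 11.3000i


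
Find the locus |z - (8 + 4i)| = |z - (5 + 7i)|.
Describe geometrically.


Equal distances means the locus is the perpendicular bisector of z1 and z2.
Midpoint = ((8+5)/2, (4+7)/2) = (6.5000, 5.5000)

Perpendicular bisector through (6.5000, 5.5000)


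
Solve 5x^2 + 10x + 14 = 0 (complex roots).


disc = 10^2 - 4*5*14 = 100 - 280 = -180
sqrt(|disc|) = sqrt(180) = 13.4164
Real part = -10/(2*5) = -1.0000
Imag part = 13.4164/(2*5) = 1.3416

-1.0000 ± 1.3416i


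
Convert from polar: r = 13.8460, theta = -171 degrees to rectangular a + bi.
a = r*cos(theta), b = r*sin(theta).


a = 13.8460*cos(-171°) = 13.8460*(-0.987688) = -13.6755
b = 13.8460*sin(-171°) = 13.8460*(-0.156434) = -2.1660

-13.6755 - 2.1660i


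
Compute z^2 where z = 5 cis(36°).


r^2 = 5^2 = 25
n*theta = 2*36° = 72° = 72° (mod 360)
a = 25*cos(72°) = 7.7254
b = 25*sin(72°) = 23.7764

25 cis(72°) = 7.7254 + 23.7764i


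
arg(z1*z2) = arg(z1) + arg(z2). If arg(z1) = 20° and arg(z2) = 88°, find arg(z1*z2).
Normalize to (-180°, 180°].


arg(z1*z2) = 20° + 88° = 108°
Normalized to (-180°, 180°]: 108°

108°


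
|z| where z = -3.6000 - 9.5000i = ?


|z| = sqrt((-3.6)^2 + (-9.5)^2) = sqrt(12.96 + 90.25) = sqrt(103.21) = 10.1592

|z| = 10.1592


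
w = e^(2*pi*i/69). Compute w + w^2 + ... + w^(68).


With w = e^(2*pi*i/69), all 69 of the 69th roots of unity w^0 = 1, w, ..., w^(68) sum to 0: 1 + w + ... + w^(68) = (1 - w^69)/(1 - w) = 0 since w^69 = 1, w ≠ 1.
Removing the root 1: w + w^2 + ... + w^(68) = 0 - 1 = -1

Sum = -1


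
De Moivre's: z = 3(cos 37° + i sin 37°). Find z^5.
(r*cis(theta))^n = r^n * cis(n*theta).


r^5 = 3^5 = 243
n*theta = 5*37° = 185° = 185° (mod 360)
a = 243*cos(185°) = -242.0753
b = 243*sin(185°) = -21.1788

243 cis(185°) = -242.0753 - 21.1788i


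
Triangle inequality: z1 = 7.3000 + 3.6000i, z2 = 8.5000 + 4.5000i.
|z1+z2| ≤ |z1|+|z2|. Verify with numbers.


|z1| = sqrt(7.3^2 + 3.6^2) = sqrt(66.25) = 8.1394
|z2| = sqrt(8.5^2 + 4.5^2) = sqrt(92.5) = 9.6177
z1+z2 = 15.8000 + 8.1000i
|z1+z2| = sqrt(315.25) = 17.7553
|z1|+|z2| = 8.1394 + 9.6177 = 17.7571

|z1+z2| = 17.7553 ≤ |z1|+|z2| = 17.7571 (verified)


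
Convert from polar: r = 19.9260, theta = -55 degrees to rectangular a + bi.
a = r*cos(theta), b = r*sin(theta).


a = 19.9260*cos(-55°) = 19.9260*0.573576 = 11.4291
b = 19.9260*sin(-55°) = 19.9260*(-0.81915) = -16.3224

11.4291 - 16.3224i


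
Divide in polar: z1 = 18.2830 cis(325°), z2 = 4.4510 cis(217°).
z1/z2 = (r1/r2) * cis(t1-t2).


r = 18.2830 / 4.4510 = 4.1076
theta = 325° - 217° = 108° = 108° (mod 360)

4.1076 cis(108°)


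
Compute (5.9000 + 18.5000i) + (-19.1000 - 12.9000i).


Real: 5.9 - 19.1 = -13.2
Imag: 18.5 - 12.9 = 5.6

-13.2000 + 5.6000i


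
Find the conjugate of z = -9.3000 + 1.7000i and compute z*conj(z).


z_bar = -9.3000 - 1.7000i
z*z_bar = (-9.3)^2 + 1.7^2 = 86.49 + 2.89 = 89.38

z_bar = -9.3000 - 1.7000i, z*z_bar = 89.38


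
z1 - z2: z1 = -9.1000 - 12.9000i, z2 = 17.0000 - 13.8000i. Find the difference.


Real: -9.1 - 17 = -26.1
Imag: -12.9 + 13.8 = 0.9

-26.1000 + 0.9000i


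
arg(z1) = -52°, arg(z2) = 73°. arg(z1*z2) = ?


arg(z1*z2) = -52° + 73° = 21°
Normalized to (-180°, 180°]: 21°

21°


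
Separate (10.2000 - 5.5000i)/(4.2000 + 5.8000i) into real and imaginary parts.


Multiply by conjugate: (10.2000 - 5.5000i)(4.2000 - 5.8000i) / (4.2^2 + 5.8^2)
Numerator real = 10.2*4.2 - (5.5)*5.8 = 10.94
Numerator imag = -5.5*4.2 - 10.2*5.8 = -82.26
Denominator = 51.28
Re(z) = 10.94/51.28 = 0.2133
Im(z) = -82.26/51.28 = -1.6041

Re(z) = 0.2133, Im(z) = -1.6041


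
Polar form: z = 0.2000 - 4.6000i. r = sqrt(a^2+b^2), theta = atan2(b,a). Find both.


r = sqrt(0.04+21.16) = sqrt(21.2) = 4.6043
theta = atan2(-4.6, 0.2) = -87.5104 degrees

r = 4.6043, theta = -87.5104 degrees


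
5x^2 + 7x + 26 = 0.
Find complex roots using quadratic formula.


disc = 7^2 - 4*5*26 = 49 - 520 = -471
sqrt(|disc|) = sqrt(471) = 21.7025
Real part = -7/(2*5) = -0.7000
Imag part = 21.7025/(2*5) = 2.1703

-0.7000 ± 2.1703i


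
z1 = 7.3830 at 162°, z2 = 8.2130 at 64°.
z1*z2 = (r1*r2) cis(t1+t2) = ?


r = 7.3830 * 8.2130 = 60.6366
theta = 162° + 64° = 226° = 226° (mod 360)

60.6366 cis(226°)


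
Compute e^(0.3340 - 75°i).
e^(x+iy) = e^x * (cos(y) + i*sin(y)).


e^0.3340 = 1.39654
cos(-75°) = 0.25882
sin(-75°) = -0.96593
Real = 1.39654*0.25882 = 0.3615
Imag = 1.39654*(-0.96593) = -1.3490

0.3615 - 1.3490i


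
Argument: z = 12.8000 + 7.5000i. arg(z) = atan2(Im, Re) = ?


Re = 12.8, Im = 7.5
arg = atan2(7.5, 12.8) = 30.3676 degrees

arg(z) = 30.3676 degrees


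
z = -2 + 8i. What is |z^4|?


|z| = sqrt(4+64) = sqrt(68) = 8.2462
|z^4| = |z|^4 = (sqrt(68))^4 = 68^2 = 4624

|z^4| = 4624


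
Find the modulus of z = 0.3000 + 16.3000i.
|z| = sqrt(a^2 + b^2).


|z| = sqrt(0.3^2 + 16.3^2) = sqrt(0.09 + 265.69) = sqrt(265.78) = 16.3028

|z| = 16.3028


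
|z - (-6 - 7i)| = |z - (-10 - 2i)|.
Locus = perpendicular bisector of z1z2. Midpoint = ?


Equal distances means the locus is the perpendicular bisector of z1 and z2.
Midpoint = ((-6+(-10))/2, (-7+(-2))/2) = (-8.0000, -4.5000)

Perpendicular bisector through (-8.0000, -4.5000)


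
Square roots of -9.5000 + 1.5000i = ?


|z| = sqrt(90.25+2.25) = 9.6177
sqrt((|z|+a)/2) = sqrt((9.6177+(-9.5))/2) = sqrt(0.0588) = 0.2426
sqrt((|z|-a)/2) = sqrt((9.6177-(-9.5))/2) = sqrt(9.5588) = 3.0917

±(0.2426 + 3.0917i) i.e. 0.2426 + 3.0917i and -0.2426 - 3.0917i


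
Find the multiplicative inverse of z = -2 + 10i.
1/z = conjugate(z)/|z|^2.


|z|^2 = 4+100 = 104
1/z = (-2 - 10i)/104

1/z = -0.0192 - 0.0962i


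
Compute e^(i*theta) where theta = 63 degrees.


cos(63°) = 0.4540
sin(63°) = 0.8910

e^(i*63°) = 0.4540 + 0.8910i


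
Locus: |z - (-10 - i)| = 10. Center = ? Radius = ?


|z - z0| = r is a circle with center z0 and radius r.
Center = (-10, -1), radius = 10

Circle with center (-10, -1) and radius 10


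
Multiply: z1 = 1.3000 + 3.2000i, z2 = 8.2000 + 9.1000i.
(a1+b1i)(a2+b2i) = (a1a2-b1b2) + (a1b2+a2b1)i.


Real = 1.3*8.2 - 3.2*9.1 = 10.66 - 29.12 = -18.46
Imag = 1.3*9.1 + 8.2*3.2 = 11.83 + 26.24 = 38.07

-18.4600 + 38.0700i


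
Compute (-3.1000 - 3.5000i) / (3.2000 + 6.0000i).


Conjugate of z2 = 3.2000 - 6.0000i
Numerator: (-3.1000 - 3.5000i)(3.2000 - 6.0000i) = -30.9200 + 7.4000i
Denominator: 3.2^2 + 6^2 = 46.24
Result = (-30.9200 + 7.4000i)/46.24

-0.6687 + 0.1600i


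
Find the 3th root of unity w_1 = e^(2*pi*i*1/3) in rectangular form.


Angle = 360*1/3 = 120°
a = cos(120°) = -0.5000
b = sin(120°) = 0.8660

-0.5000 + 0.8660i


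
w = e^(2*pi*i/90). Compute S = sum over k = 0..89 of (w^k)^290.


The roots are w_k = w^k with w = e^(2*pi*i/90), and (w^k)^290 = (w^290)^k.
So S = 1 + u + u^2 + ... + u^(89) with u = w^290.
290 = 3*90 + 20, so 290 is not a multiple of 90: u = (w^90)^3 * w^20 = w^20 ≠ 1 (w is a primitive 90th root), while u^90 = (w^90)^290 = 1.
Geometric series: S = (1 - u^90)/(1 - u) = (1 - 1)/(1 - u) = 0

S = 0


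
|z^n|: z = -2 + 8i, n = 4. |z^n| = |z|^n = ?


|z| = sqrt(4+64) = sqrt(68) = 8.2462
|z^4| = |z|^4 = (sqrt(68))^4 = 68^2 = 4624

|z^4| = 4624


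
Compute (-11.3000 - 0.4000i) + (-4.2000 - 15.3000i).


Real: -11.3 - 4.2 = -15.5
Imag: -0.4 - 15.3 = -15.7

-15.5000 - 15.7000i


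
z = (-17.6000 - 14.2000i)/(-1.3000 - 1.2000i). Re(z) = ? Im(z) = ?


Multiply by conjugate: (-17.6000 - 14.2000i)(-1.3000 + 1.2000i) / ((-1.3)^2 + (-1.2)^2)
Numerator real = -17.6*(-1.3) - (14.2)*(-1.2) = 39.92
Numerator imag = -14.2*(-1.3) - (-17.6)*(-1.2) = -2.66
Denominator = 3.13
Re(z) = 39.92/3.13 = 12.7540
Im(z) = -2.66/3.13 = -0.8498

Re(z) = 12.7540, Im(z) = -0.8498


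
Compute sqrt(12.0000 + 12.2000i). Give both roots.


|z| = sqrt(144+148.84) = 17.1126
sqrt((|z|+a)/2) = sqrt((17.1126+12)/2) = sqrt(14.5563) = 3.8153
sqrt((|z|-a)/2) = sqrt((17.1126-12)/2) = sqrt(2.5563) = 1.5988

±(3.8153 + 1.5988i) i.e. 3.8153 + 1.5988i and -3.8153 - 1.5988i


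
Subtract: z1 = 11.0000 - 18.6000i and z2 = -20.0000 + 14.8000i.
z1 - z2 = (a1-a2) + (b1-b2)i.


Real: 11 + 20 = 31
Imag: -18.6 - 14.8 = -33.4

31.0000 - 33.4000i


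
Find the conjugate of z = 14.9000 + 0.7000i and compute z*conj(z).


z_bar = 14.9000 - 0.7000i
z*z_bar = 14.9^2 + 0.7^2 = 222.01 + 0.49 = 222.5

z_bar = 14.9000 - 0.7000i, z*z_bar = 222.5


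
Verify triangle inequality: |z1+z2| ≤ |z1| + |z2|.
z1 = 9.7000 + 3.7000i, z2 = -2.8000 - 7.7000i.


|z1| = sqrt(9.7^2 + 3.7^2) = sqrt(107.78) = 10.3817
|z2| = sqrt((-2.8)^2 + (-7.7)^2) = sqrt(67.13) = 8.1933
z1+z2 = 6.9000 - 4.0000i
|z1+z2| = sqrt(63.61) = 7.9756
|z1|+|z2| = 10.3817 + 8.1933 = 18.5750

|z1+z2| = 7.9756 ≤ |z1|+|z2| = 18.5750 (verified)


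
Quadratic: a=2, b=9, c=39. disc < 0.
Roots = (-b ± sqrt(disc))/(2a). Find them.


disc = 9^2 - 4*2*39 = 81 - 312 = -231
sqrt(|disc|) = sqrt(231) = 15.1987
Real part = -9/(2*2) = -2.2500
Imag part = 15.1987/(2*2) = 3.7997

-2.2500 ± 3.7997i


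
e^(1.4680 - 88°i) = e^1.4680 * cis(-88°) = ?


e^1.4680 = 4.3405
cos(-88°) = 0.0349
sin(-88°) = -0.9994
Real = 4.3405*0.0349 = 0.1515
Imag = 4.3405*(-0.9994) = -4.3379

0.1515 - 4.3379i


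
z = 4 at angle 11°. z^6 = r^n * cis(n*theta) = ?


r^6 = 4^6 = 4096
n*theta = 6*11° = 66° = 66° (mod 360)
a = 4096*cos(66°) = 1665.9933
b = 4096*sin(66°) = 3741.8822

4096 cis(66°) = 1665.9933 + 3741.8822i


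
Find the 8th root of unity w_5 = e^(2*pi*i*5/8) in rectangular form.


Angle = 360*5/8 = 225°
a = cos(225°) = -0.7071
b = sin(225°) = -0.7071

-0.7071 - 0.7071i


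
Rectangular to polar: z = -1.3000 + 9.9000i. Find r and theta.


r = sqrt(1.69+98.01) = sqrt(99.7) = 9.9850
theta = atan2(9.9, -1.3) = 97.4809 degrees

r = 9.9850, theta = 97.4809 degrees


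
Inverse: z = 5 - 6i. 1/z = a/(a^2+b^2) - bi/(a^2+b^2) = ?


|z|^2 = 25+36 = 61
1/z = (5 + 6i)/61

1/z = 0.0820 + 0.0984i


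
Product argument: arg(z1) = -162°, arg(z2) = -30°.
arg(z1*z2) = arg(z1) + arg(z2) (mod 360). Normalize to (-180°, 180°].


arg(z1*z2) = -162° - 30° = -192°
Normalized to (-180°, 180°]: 168°

168°


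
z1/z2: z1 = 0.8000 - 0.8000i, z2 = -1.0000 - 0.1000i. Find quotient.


Conjugate of z2 = -1.0000 + 0.1000i
Numerator: (0.8000 - 0.8000i)(-1.0000 + 0.1000i) = -0.7200 + 0.8800i
Denominator: (-1)^2 + (-0.1)^2 = 1.01
Result = (-0.7200 + 0.8800i)/1.01

-0.7129 + 0.8713i


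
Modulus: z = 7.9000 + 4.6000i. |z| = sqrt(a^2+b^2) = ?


|z| = sqrt(7.9^2 + 4.6^2) = sqrt(62.41 + 21.16) = sqrt(83.57) = 9.1417

|z| = 9.1417


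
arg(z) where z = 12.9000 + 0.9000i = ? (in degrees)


Re = 12.9, Im = 0.9
arg = atan2(0.9, 12.9) = 3.9909 degrees

arg(z) = 3.9909 degrees


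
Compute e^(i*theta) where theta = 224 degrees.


cos(224°) = -0.7193
sin(224°) = -0.6947

e^(i*224°) = -0.7193 - 0.6947i


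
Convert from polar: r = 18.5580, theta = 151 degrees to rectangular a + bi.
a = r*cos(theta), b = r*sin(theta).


a = 18.5580*cos(151°) = 18.5580*(-0.87462) = -16.2312
b = 18.5580*sin(151°) = 18.5580*0.48481 = 8.9971

-16.2312 + 8.9971i


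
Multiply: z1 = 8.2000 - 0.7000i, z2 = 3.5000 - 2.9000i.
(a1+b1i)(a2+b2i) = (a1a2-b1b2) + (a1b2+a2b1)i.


Real = 8.2*3.5 - (-0.7)*(-2.9) = 28.7 - 2.03 = 26.67
Imag = 8.2*(-2.9) + 3.5*(-0.7) = -23.78 - (2.45) = -26.23

26.6700 - 26.2300i


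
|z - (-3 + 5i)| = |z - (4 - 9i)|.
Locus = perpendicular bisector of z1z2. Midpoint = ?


Equal distances means the locus is the perpendicular bisector of z1 and z2.
Midpoint = ((-3+4)/2, (5+(-9))/2) = (0.5000, -2.0000)

Perpendicular bisector through (0.5000, -2.0000)


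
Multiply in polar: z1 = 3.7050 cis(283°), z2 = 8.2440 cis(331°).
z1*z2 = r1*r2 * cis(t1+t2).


r = 3.7050 * 8.2440 = 30.5440
theta = 283° + 331° = 614° = 254° (mod 360)

30.5440 cis(254°)


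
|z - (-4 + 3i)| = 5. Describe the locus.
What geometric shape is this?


|z - z0| = r is a circle with center z0 and radius r.
Center = (-4, 3), radius = 5

Circle with center (-4, 3) and radius 5


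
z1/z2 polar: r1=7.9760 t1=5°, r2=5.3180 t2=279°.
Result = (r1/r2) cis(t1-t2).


r = 7.9760 / 5.3180 = 1.4998
theta = 5° - 279° = -274° = 86° (mod 360)

1.4998 cis(86°)


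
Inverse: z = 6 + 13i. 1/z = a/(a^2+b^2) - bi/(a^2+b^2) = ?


|z|^2 = 36+169 = 205
1/z = (6 - 13i)/205

1/z = 0.0293 - 0.0634i


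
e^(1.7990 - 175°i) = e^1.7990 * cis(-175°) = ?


e^1.7990 = 6.0436
cos(-175°) = -0.9962
sin(-175°) = -0.087156
Real = 6.0436*(-0.9962) = -6.0206
Imag = 6.0436*(-0.087156) = -0.5267

-6.0206 - 0.5267i


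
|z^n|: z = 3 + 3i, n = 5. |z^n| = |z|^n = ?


|z| = sqrt(9+9) = sqrt(18) = 4.2426
|z^5| = |z|^5 = (sqrt(18))^5 = 18^2 * sqrt(18) = 324*sqrt(18)

|z^5| = 324*sqrt(18) ≈ 1374.6156


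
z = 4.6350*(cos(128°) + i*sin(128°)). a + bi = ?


a = 4.6350*cos(128°) = 4.6350*(-0.61566) = -2.8536
b = 4.6350*sin(128°) = 4.6350*0.788 = 3.6524

-2.8536 + 3.6524i


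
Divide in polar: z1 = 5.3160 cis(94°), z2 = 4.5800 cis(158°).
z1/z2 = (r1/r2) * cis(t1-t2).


r = 5.3160 / 4.5800 = 1.1607
theta = 94° - 158° = -64° = 296° (mod 360)

1.1607 cis(296°)


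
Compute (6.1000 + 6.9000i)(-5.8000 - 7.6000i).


Real = 6.1*(-5.8) - 6.9*(-7.6) = -35.38 - (-52.44) = 17.06
Imag = 6.1*(-7.6) - (5.8)*6.9 = -46.36 - (40.02) = -86.38

17.0600 - 86.3800i


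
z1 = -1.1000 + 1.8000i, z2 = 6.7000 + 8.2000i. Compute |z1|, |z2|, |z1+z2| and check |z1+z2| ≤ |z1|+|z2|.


|z1| = sqrt((-1.1)^2 + 1.8^2) = sqrt(4.45) = 2.1095
|z2| = sqrt(6.7^2 + 8.2^2) = sqrt(112.13) = 10.5891
z1+z2 = 5.6000 + 10.0000i
|z1+z2| = sqrt(131.36) = 11.4612
|z1|+|z2| = 2.1095 + 10.5891 = 12.6986

|z1+z2| = 11.4612 ≤ |z1|+|z2| = 12.6986 (verified)


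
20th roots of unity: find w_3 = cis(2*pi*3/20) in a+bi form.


Angle = 360*3/20 = 54°
a = cos(54°) = 0.5878
b = sin(54°) = 0.8090

0.5878 + 0.8090i


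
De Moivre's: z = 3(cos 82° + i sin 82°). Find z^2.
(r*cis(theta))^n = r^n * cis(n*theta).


r^2 = 3^2 = 9
n*theta = 2*82° = 164° = 164° (mod 360)
a = 9*cos(164°) = -8.6514
b = 9*sin(164°) = 2.4807

9 cis(164°) = -8.6514 + 2.4807i


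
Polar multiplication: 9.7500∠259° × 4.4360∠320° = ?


r = 9.7500 * 4.4360 = 43.2510
theta = 259° + 320° = 579° = 219° (mod 360)

43.2510 cis(219°)


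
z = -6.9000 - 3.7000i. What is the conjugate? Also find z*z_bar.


z_bar = -6.9000 + 3.7000i
z*z_bar = (-6.9)^2 + (-3.7)^2 = 47.61 + 13.69 = 61.3

z_bar = -6.9000 + 3.7000i, z*z_bar = 61.3


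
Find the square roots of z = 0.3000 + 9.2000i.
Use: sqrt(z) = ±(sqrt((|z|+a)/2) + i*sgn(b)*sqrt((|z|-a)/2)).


|z| = sqrt(0.09+84.64) = 9.2049
sqrt((|z|+a)/2) = sqrt((9.2049+0.3)/2) = sqrt(4.7524) = 2.1800
sqrt((|z|-a)/2) = sqrt((9.2049-0.3)/2) = sqrt(4.4524) = 2.1101

±(2.1800 + 2.1101i) i.e. 2.1800 + 2.1101i and -2.1800 - 2.1101i


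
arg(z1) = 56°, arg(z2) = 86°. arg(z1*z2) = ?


arg(z1*z2) = 56° + 86° = 142°
Normalized to (-180°, 180°]: 142°

142°


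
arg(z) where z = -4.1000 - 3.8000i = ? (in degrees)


Re = -4.1, Im = -3.8
arg = atan2(-3.8, -4.1) = -137.1747 degrees

arg(z) = -137.1747 degrees


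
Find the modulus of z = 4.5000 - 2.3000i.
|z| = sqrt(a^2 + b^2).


|z| = sqrt(4.5^2 + (-2.3)^2) = sqrt(20.25 + 5.29) = sqrt(25.54) = 5.0537

|z| = 5.0537


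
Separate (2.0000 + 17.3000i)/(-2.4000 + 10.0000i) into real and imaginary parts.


Multiply by conjugate: (2.0000 + 17.3000i)(-2.4000 - 10.0000i) / ((-2.4)^2 + 10^2)
Numerator real = 2*(-2.4) + 17.3*10 = 168.2
Numerator imag = 17.3*(-2.4) - 2*10 = -61.52
Denominator = 105.76
Re(z) = 168.2/105.76 = 1.5904
Im(z) = -61.52/105.76 = -0.5817

Re(z) = 1.5904, Im(z) = -0.5817


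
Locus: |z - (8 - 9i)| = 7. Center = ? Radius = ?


|z - z0| = r is a circle with center z0 and radius r.
Center = (8, -9), radius = 7

Circle with center (8, -9) and radius 7


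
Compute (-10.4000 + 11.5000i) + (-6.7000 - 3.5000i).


Real: -10.4 - 6.7 = -17.1
Imag: 11.5 - 3.5 = 8

-17.1000 + 8.0000i


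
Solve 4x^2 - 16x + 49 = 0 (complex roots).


disc = (-16)^2 - 4*4*49 = 256 - 784 = -528
sqrt(|disc|) = sqrt(528) = 22.9783
Real part = 16/(2*4) = 2.0000
Imag part = 22.9783/(2*4) = 2.8723

2.0000 ± 2.8723i


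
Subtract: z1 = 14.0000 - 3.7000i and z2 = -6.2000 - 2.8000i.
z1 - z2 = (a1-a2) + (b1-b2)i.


Real: 14 + 6.2 = 20.2
Imag: -3.7 + 2.8 = -0.9

20.2000 - 0.9000i


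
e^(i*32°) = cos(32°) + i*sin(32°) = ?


cos(32°) = 0.8480
sin(32°) = 0.5299

e^(i*32°) = 0.8480 + 0.5299i


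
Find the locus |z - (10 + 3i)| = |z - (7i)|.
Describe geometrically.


Equal distances means the locus is the perpendicular bisector of z1 and z2.
Midpoint = ((10+0)/2, (3+7)/2) = (5.0000, 5.0000)

Perpendicular bisector through (5.0000, 5.0000)


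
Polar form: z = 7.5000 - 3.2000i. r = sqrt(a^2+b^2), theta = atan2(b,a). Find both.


r = sqrt(56.25+10.24) = sqrt(66.49) = 8.1541
theta = atan2(-3.2, 7.5) = -23.1063 degrees

r = 8.1541, theta = -23.1063 degrees


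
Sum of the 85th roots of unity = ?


The sum of all 85th roots of unity is 0.
Geometric series: (1 - w^85)/(1 - w) = (1-1)/(1-w) = 0 since w^85 = 1, w ≠ 1.
Alternatively: coefficient of z^84 in z^85 - 1 is 0.

0


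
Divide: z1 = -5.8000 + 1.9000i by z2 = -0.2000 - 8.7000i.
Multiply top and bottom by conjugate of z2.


Conjugate of z2 = -0.2000 + 8.7000i
Numerator: (-5.8000 + 1.9000i)(-0.2000 + 8.7000i) = -15.3700 - 50.8400i
Denominator: (-0.2)^2 + (-8.7)^2 = 75.73
Result = (-15.3700 - 50.8400i)/75.73

-0.2030 - 0.6713i


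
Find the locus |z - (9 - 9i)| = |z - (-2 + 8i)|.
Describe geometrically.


Equal distances means the locus is the perpendicular bisector of z1 and z2.
Midpoint = ((9+(-2))/2, (-9+8)/2) = (3.5000, -0.5000)

Perpendicular bisector through (3.5000, -0.5000)


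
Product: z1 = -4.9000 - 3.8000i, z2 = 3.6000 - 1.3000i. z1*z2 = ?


Real = -4.9*3.6 - (-3.8)*(-1.3) = -17.64 - 4.94 = -22.58
Imag = -4.9*(-1.3) + 3.6*(-3.8) = 6.37 - (13.68) = -7.31

-22.5800 - 7.3100i


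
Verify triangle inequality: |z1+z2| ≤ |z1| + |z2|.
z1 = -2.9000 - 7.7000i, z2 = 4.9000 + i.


|z1| = sqrt((-2.9)^2 + (-7.7)^2) = sqrt(67.7) = 8.2280
|z2| = sqrt(4.9^2 + 1^2) = sqrt(25.01) = 5.0010
z1+z2 = 2.0000 - 6.7000i
|z1+z2| = sqrt(48.89) = 6.9921
|z1|+|z2| = 8.2280 + 5.0010 = 13.2290

|z1+z2| = 6.9921 ≤ |z1|+|z2| = 13.2290 (verified)


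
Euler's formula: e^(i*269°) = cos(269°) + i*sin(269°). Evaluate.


cos(269°) = -0.0175
sin(269°) = -0.9998

e^(i*269°) = -0.0175 - 0.9998i


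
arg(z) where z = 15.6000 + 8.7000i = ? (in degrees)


Re = 15.6, Im = 8.7
arg = atan2(8.7, 15.6) = 29.1481 degrees

arg(z) = 29.1481 degrees


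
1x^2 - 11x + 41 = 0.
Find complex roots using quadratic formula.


disc = (-11)^2 - 4*1*41 = 121 - 164 = -43
sqrt(|disc|) = sqrt(43) = 6.5574
Real part = 11/(2*1) = 5.5000
Imag part = 6.5574/(2*1) = 3.2787

5.5000 ± 3.2787i


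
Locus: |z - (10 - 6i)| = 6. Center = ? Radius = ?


|z - z0| = r is a circle with center z0 and radius r.
Center = (10, -6), radius = 6

Circle with center (10, -6) and radius 6


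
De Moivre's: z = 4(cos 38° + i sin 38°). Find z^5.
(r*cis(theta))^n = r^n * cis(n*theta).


r^5 = 4^5 = 1024
n*theta = 5*38° = 190° = 190° (mod 360)
a = 1024*cos(190°) = -1008.4431
b = 1024*sin(190°) = -177.8157

1024 cis(190°) = -1008.4431 - 177.8157i


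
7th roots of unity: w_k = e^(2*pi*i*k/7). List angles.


The 7th roots of unity are cis(360k/7°) for k=0..6
Angle step = 360/7 = 51.4286°
Primitive root: cis(51.4286°)
Primitive root = 0.6235 + 0.7818i

7 roots at angles: 0°, 51.4286°, 102.8571°, 154.2857°, 205.7143°, 257.1429°, 308.5714°


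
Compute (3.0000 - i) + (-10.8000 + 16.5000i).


Real: 3 - 10.8 = -7.8
Imag: -1 + 16.5 = 15.5

-7.8000 + 15.5000i


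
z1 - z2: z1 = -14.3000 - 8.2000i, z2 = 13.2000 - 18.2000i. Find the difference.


Real: -14.3 - 13.2 = -27.5
Imag: -8.2 + 18.2 = 10

-27.5000 + 10.0000i


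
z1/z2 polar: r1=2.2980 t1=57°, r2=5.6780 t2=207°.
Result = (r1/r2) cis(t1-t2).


r = 2.2980 / 5.6780 = 0.4047
theta = 57° - 207° = -150° = 210° (mod 360)

0.4047 cis(210°)


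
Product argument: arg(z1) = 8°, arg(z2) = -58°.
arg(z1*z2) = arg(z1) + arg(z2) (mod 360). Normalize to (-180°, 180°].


arg(z1*z2) = 8° - 58° = -50°
Normalized to (-180°, 180°]: -50°

-50°


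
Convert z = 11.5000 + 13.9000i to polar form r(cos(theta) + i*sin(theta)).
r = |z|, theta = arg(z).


r = sqrt(132.25+193.21) = sqrt(325.46) = 18.0405
theta = atan2(13.9, 11.5) = 50.3977 degrees

r = 18.0405, theta = 50.3977 degrees


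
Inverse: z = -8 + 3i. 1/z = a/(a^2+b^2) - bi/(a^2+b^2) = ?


|z|^2 = 64+9 = 73
1/z = (-8 - 3i)/73

1/z = -0.1096 - 0.0411i


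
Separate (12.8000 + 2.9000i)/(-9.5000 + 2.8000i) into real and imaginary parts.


Multiply by conjugate: (12.8000 + 2.9000i)(-9.5000 - 2.8000i) / ((-9.5)^2 + 2.8^2)
Numerator real = 12.8*(-9.5) + 2.9*2.8 = -113.48
Numerator imag = 2.9*(-9.5) - 12.8*2.8 = -63.39
Denominator = 98.09
Re(z) = -113.48/98.09 = -1.1569
Im(z) = -63.39/98.09 = -0.6462

Re(z) = -1.1569, Im(z) = -0.6462


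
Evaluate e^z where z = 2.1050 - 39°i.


e^2.1050 = 8.2071
cos(-39°) = 0.77715
sin(-39°) = -0.62932
Real = 8.2071*0.77715 = 6.3781
Imag = 8.2071*(-0.62932) = -5.1649

6.3781 - 5.1649i


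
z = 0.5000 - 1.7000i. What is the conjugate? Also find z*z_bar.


z_bar = 0.5000 + 1.7000i
z*z_bar = 0.5^2 + (-1.7)^2 = 0.25 + 2.89 = 3.14

z_bar = 0.5000 + 1.7000i, z*z_bar = 3.14


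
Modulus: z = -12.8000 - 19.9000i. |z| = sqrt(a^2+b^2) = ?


|z| = sqrt((-12.8)^2 + (-19.9)^2) = sqrt(163.84 + 396.01) = sqrt(559.85) = 23.6611

|z| = 23.6611


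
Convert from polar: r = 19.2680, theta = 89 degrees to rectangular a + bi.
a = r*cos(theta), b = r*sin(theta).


a = 19.2680*cos(89°) = 19.2680*0.017452 = 0.3363
b = 19.2680*sin(89°) = 19.2680*0.99985 = 19.2651

0.3363 + 19.2651i


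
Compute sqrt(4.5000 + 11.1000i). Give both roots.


|z| = sqrt(20.25+123.21) = 11.9775
sqrt((|z|+a)/2) = sqrt((11.9775+4.5)/2) = sqrt(8.2387) = 2.8703
sqrt((|z|-a)/2) = sqrt((11.9775-4.5)/2) = sqrt(3.7387) = 1.9336

±(2.8703 + 1.9336i) i.e. 2.8703 + 1.9336i and -2.8703 - 1.9336i


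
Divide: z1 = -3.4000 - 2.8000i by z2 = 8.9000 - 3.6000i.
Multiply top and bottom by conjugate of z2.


Conjugate of z2 = 8.9000 + 3.6000i
Numerator: (-3.4000 - 2.8000i)(8.9000 + 3.6000i) = -20.1800 - 37.1600i
Denominator: 8.9^2 + (-3.6)^2 = 92.17
Result = (-20.1800 - 37.1600i)/92.17

-0.2189 - 0.4032i


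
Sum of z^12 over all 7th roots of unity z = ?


The roots are w_k = w^k with w = e^(2*pi*i/7), and (w^k)^12 = (w^12)^k.
So S = 1 + u + u^2 + ... + u^(6) with u = w^12.
12 = 1*7 + 5, so 12 is not a multiple of 7: u = (w^7)^1 * w^5 = w^5 ≠ 1 (w is a primitive 7th root), while u^7 = (w^7)^12 = 1.
Geometric series: S = (1 - u^7)/(1 - u) = (1 - 1)/(1 - u) = 0

S = 0


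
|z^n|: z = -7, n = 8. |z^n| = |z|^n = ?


|z| = sqrt(49+0) = sqrt(49) = 7
|z^8| = |z|^8 = 7^8 = 5764801

|z^8| = 5764801


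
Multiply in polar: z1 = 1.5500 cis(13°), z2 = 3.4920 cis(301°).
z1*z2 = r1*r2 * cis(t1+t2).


r = 1.5500 * 3.4920 = 5.4126
theta = 13° + 301° = 314° = 314° (mod 360)

5.4126 cis(314°)


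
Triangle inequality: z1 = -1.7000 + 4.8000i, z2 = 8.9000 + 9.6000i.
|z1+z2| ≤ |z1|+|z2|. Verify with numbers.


|z1| = sqrt((-1.7)^2 + 4.8^2) = sqrt(25.93) = 5.0922
|z2| = sqrt(8.9^2 + 9.6^2) = sqrt(171.37) = 13.0908
z1+z2 = 7.2000 + 14.4000i
|z1+z2| = sqrt(259.2) = 16.0997
|z1|+|z2| = 5.0922 + 13.0908 = 18.1830

|z1+z2| = 16.0997 ≤ |z1|+|z2| = 18.1830 (verified)


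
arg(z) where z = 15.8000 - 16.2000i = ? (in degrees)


Re = 15.8, Im = -16.2
arg = atan2(-16.2, 15.8) = -45.7162 degrees

arg(z) = -45.7162 degrees


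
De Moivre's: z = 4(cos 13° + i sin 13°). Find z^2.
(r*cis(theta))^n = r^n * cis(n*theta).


r^2 = 4^2 = 16
n*theta = 2*13° = 26° = 26° (mod 360)
a = 16*cos(26°) = 14.3807
b = 16*sin(26°) = 7.0139

16 cis(26°) = 14.3807 + 7.0139i


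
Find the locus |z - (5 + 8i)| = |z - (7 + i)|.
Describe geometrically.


Equal distances means the locus is the perpendicular bisector of z1 and z2.
Midpoint = ((5+7)/2, (8+1)/2) = (6.0000, 4.5000)

Perpendicular bisector through (6.0000, 4.5000)


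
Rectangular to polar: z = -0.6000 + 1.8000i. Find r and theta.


r = sqrt(0.36+3.24) = sqrt(3.6) = 1.8974
theta = atan2(1.8, -0.6) = 108.4349 degrees

r = 1.8974, theta = 108.4349 degrees


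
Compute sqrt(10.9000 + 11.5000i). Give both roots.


|z| = sqrt(118.81+132.25) = 15.8449
sqrt((|z|+a)/2) = sqrt((15.8449+10.9)/2) = sqrt(13.3724) = 3.6568
sqrt((|z|-a)/2) = sqrt((15.8449-10.9)/2) = sqrt(2.4724) = 1.5724

±(3.6568 + 1.5724i) i.e. 3.6568 + 1.5724i and -3.6568 - 1.5724i


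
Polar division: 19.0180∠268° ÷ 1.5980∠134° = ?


r = 19.0180 / 1.5980 = 11.9011
theta = 268° - 134° = 134° = 134° (mod 360)

11.9011 cis(134°)


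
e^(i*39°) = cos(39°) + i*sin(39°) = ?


cos(39°) = 0.7771
sin(39°) = 0.6293

e^(i*39°) = 0.7771 + 0.6293i


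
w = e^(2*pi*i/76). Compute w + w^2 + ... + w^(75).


With w = e^(2*pi*i/76), all 76 of the 76th roots of unity w^0 = 1, w, ..., w^(75) sum to 0: 1 + w + ... + w^(75) = (1 - w^76)/(1 - w) = 0 since w^76 = 1, w ≠ 1.
Removing the root 1: w + w^2 + ... + w^(75) = 0 - 1 = -1

Sum = -1


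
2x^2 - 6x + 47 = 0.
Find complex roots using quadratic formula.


disc = (-6)^2 - 4*2*47 = 36 - 376 = -340
sqrt(|disc|) = sqrt(340) = 18.4391
Real part = 6/(2*2) = 1.5000
Imag part = 18.4391/(2*2) = 4.6098

1.5000 ± 4.6098i


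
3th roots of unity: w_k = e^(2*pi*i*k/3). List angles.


The 3th roots of unity are cis(360k/3°) for k=0..2
Angle step = 360/3 = 120°
Primitive root: cis(120°)
Primitive root = -0.5000 + 0.8660i

3 roots at angles: 0°, 120°, 240°


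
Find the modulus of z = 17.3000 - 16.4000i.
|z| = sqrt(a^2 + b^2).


|z| = sqrt(17.3^2 + (-16.4)^2) = sqrt(299.29 + 268.96) = sqrt(568.25) = 23.8380

|z| = 23.8380


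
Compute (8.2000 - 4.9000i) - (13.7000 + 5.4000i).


Real: 8.2 - 13.7 = -5.5
Imag: -4.9 - 5.4 = -10.3

-5.5000 - 10.3000i


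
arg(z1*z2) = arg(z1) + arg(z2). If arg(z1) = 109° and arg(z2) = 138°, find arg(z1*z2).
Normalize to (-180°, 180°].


arg(z1*z2) = 109° + 138° = 247°
Normalized to (-180°, 180°]: -113°

-113°


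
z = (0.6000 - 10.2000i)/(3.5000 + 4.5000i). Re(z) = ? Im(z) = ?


Multiply by conjugate: (0.6000 - 10.2000i)(3.5000 - 4.5000i) / (3.5^2 + 4.5^2)
Numerator real = 0.6*3.5 - (10.2)*4.5 = -43.8
Numerator imag = -10.2*3.5 - 0.6*4.5 = -38.4
Denominator = 32.5
Re(z) = -43.8/32.5 = -1.3477
Im(z) = -38.4/32.5 = -1.1815

Re(z) = -1.3477, Im(z) = -1.1815


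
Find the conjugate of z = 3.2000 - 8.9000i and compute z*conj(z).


z_bar = 3.2000 + 8.9000i
z*z_bar = 3.2^2 + (-8.9)^2 = 10.24 + 79.21 = 89.45

z_bar = 3.2000 + 8.9000i, z*z_bar = 89.45


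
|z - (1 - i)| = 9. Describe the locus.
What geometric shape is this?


|z - z0| = r is a circle with center z0 and radius r.
Center = (1, -1), radius = 9

Circle with center (1, -1) and radius 9


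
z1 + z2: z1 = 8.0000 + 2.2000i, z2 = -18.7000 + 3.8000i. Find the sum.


Real: 8 - 18.7 = -10.7
Imag: 2.2 + 3.8 = 6

-10.7000 + 6.0000i


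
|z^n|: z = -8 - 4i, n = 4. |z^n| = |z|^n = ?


|z| = sqrt(64+16) = sqrt(80) = 8.9443
|z^4| = |z|^4 = (sqrt(80))^4 = 80^2 = 6400

|z^4| = 6400


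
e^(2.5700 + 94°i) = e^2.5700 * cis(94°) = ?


e^2.5700 = 13.0658
cos(94°) = -0.069756
sin(94°) = 0.997564
Real = 13.0658*(-0.069756) = -0.9114
Imag = 13.0658*0.997564 = 13.0340

-0.9114 + 13.0340i


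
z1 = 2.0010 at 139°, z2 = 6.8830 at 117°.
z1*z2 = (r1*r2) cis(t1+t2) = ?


r = 2.0010 * 6.8830 = 13.7729
theta = 139° + 117° = 256° = 256° (mod 360)

13.7729 cis(256°)


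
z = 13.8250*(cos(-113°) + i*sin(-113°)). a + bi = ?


a = 13.8250*cos(-113°) = 13.8250*(-0.390731) = -5.4019
b = 13.8250*sin(-113°) = 13.8250*(-0.920505) = -12.7260

-5.4019 - 12.7260i


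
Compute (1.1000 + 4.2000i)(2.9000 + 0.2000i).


Real = 1.1*2.9 - 4.2*0.2 = 3.19 - 0.84 = 2.35
Imag = 1.1*0.2 + 2.9*4.2 = 0.22 + 12.18 = 12.4

2.3500 + 12.4000i


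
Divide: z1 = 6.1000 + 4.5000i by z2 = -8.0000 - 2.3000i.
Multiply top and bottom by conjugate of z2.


Conjugate of z2 = -8.0000 + 2.3000i
Numerator: (6.1000 + 4.5000i)(-8.0000 + 2.3000i) = -59.1500 - 21.9700i
Denominator: (-8)^2 + (-2.3)^2 = 69.29
Result = (-59.1500 - 21.9700i)/69.29

-0.8537 - 0.3171i


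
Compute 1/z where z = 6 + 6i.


|z|^2 = 36+36 = 72
1/z = (6 - 6i)/72

1/z = 0.0833 - 0.0833i


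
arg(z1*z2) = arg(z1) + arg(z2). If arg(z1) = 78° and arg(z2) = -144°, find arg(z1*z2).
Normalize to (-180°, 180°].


arg(z1*z2) = 78° - 144° = -66°
Normalized to (-180°, 180°]: -66°

-66°
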